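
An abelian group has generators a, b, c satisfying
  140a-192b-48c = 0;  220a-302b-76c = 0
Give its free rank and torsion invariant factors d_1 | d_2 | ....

Answer: M ≅ ℤ^1 ⊕ ℤ/2 ⊕ ℤ/4

Derivation:
rank_ℚ(R)=2; free=3−2=1
SNF(R) diag = [2, 4] → torsion [2, 4]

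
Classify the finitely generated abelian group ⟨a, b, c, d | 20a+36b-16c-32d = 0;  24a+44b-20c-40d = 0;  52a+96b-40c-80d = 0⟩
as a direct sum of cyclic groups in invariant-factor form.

rank_ℚ(R)=3; free=4−3=1
SNF(R) diag = [4, 4, 4] → torsion [4, 4, 4]

Answer: M ≅ ℤ^1 ⊕ ℤ/4 ⊕ ℤ/4 ⊕ ℤ/4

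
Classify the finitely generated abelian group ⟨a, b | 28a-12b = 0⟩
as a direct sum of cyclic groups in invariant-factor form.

rank_ℚ(R)=1; free=2−1=1
SNF(R) diag = [4] → torsion [4]

Answer: M ≅ ℤ^1 ⊕ ℤ/4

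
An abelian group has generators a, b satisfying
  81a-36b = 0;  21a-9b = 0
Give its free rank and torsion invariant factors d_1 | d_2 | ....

rank_ℚ(R)=2; free=2−2=0
SNF(R) diag = [3, 9] → torsion [3, 9]

Answer: M ≅ ℤ/3 ⊕ ℤ/9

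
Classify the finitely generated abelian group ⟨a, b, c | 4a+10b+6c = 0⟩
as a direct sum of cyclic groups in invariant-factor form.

rank_ℚ(R)=1; free=3−1=2
SNF(R) diag = [2] → torsion [2]

Answer: M ≅ ℤ^2 ⊕ ℤ/2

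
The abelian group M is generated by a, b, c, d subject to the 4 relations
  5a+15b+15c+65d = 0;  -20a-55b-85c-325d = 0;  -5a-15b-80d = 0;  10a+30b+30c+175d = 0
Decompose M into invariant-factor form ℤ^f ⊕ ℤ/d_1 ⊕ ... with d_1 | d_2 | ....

Answer: M ≅ ℤ/5 ⊕ ℤ/5 ⊕ ℤ/15 ⊕ ℤ/45

Derivation:
rank_ℚ(R)=4; free=4−4=0
SNF(R) diag = [5, 5, 15, 45] → torsion [5, 5, 15, 45]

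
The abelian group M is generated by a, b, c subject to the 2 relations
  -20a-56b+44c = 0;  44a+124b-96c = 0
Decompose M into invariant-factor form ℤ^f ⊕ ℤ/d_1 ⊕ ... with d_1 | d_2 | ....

rank_ℚ(R)=2; free=3−2=1
SNF(R) diag = [4, 4] → torsion [4, 4]

Answer: M ≅ ℤ^1 ⊕ ℤ/4 ⊕ ℤ/4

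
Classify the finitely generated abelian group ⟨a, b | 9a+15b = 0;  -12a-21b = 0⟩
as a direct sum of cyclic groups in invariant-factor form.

Answer: M ≅ ℤ/3 ⊕ ℤ/3

Derivation:
rank_ℚ(R)=2; free=2−2=0
SNF(R) diag = [3, 3] → torsion [3, 3]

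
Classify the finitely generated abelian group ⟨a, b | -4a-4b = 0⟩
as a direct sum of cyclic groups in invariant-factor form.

Answer: M ≅ ℤ^1 ⊕ ℤ/4

Derivation:
rank_ℚ(R)=1; free=2−1=1
SNF(R) diag = [4] → torsion [4]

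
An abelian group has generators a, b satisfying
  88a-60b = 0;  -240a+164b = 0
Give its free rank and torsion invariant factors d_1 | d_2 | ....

Answer: M ≅ ℤ/4 ⊕ ℤ/8

Derivation:
rank_ℚ(R)=2; free=2−2=0
SNF(R) diag = [4, 8] → torsion [4, 8]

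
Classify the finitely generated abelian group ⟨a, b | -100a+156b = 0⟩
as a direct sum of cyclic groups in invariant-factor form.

Answer: M ≅ ℤ^1 ⊕ ℤ/4

Derivation:
rank_ℚ(R)=1; free=2−1=1
SNF(R) diag = [4] → torsion [4]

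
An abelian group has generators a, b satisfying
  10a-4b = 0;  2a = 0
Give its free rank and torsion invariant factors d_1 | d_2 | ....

rank_ℚ(R)=2; free=2−2=0
SNF(R) diag = [2, 4] → torsion [2, 4]

Answer: M ≅ ℤ/2 ⊕ ℤ/4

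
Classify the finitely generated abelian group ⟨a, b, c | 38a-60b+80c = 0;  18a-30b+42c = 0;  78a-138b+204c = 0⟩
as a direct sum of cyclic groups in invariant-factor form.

Answer: M ≅ ℤ/2 ⊕ ℤ/6 ⊕ ℤ/6

Derivation:
rank_ℚ(R)=3; free=3−3=0
SNF(R) diag = [2, 6, 6] → torsion [2, 6, 6]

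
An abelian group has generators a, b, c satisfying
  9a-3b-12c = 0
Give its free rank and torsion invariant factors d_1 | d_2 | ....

Answer: M ≅ ℤ^2 ⊕ ℤ/3

Derivation:
rank_ℚ(R)=1; free=3−1=2
SNF(R) diag = [3] → torsion [3]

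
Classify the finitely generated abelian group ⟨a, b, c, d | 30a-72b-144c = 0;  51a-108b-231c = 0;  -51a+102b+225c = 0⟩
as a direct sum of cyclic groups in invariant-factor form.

rank_ℚ(R)=3; free=4−3=1
SNF(R) diag = [3, 6, 6] → torsion [3, 6, 6]

Answer: M ≅ ℤ^1 ⊕ ℤ/3 ⊕ ℤ/6 ⊕ ℤ/6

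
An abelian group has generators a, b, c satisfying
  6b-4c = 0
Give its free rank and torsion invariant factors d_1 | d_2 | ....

Answer: M ≅ ℤ^2 ⊕ ℤ/2

Derivation:
rank_ℚ(R)=1; free=3−1=2
SNF(R) diag = [2] → torsion [2]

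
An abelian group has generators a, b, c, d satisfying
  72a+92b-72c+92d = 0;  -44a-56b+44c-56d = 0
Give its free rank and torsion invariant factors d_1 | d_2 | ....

Answer: M ≅ ℤ^2 ⊕ ℤ/4 ⊕ ℤ/4

Derivation:
rank_ℚ(R)=2; free=4−2=2
SNF(R) diag = [4, 4] → torsion [4, 4]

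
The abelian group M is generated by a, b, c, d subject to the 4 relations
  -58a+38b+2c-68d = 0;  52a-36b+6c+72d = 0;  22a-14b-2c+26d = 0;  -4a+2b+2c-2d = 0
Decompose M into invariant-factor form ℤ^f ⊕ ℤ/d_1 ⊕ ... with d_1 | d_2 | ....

Answer: M ≅ ℤ/2 ⊕ ℤ/2 ⊕ ℤ/6 ⊕ ℤ/6

Derivation:
rank_ℚ(R)=4; free=4−4=0
SNF(R) diag = [2, 2, 6, 6] → torsion [2, 2, 6, 6]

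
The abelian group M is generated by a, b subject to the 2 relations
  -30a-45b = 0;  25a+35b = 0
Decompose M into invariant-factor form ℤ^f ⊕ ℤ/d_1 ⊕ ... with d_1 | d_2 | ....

rank_ℚ(R)=2; free=2−2=0
SNF(R) diag = [5, 15] → torsion [5, 15]

Answer: M ≅ ℤ/5 ⊕ ℤ/15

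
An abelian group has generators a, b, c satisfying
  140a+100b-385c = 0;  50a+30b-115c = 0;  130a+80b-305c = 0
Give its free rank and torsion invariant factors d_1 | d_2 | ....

Answer: M ≅ ℤ/5 ⊕ ℤ/10 ⊕ ℤ/30

Derivation:
rank_ℚ(R)=3; free=3−3=0
SNF(R) diag = [5, 10, 30] → torsion [5, 10, 30]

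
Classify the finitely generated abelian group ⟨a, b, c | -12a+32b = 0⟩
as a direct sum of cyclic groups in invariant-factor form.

Answer: M ≅ ℤ^2 ⊕ ℤ/4

Derivation:
rank_ℚ(R)=1; free=3−1=2
SNF(R) diag = [4] → torsion [4]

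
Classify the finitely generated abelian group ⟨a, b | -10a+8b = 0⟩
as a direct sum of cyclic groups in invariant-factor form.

rank_ℚ(R)=1; free=2−1=1
SNF(R) diag = [2] → torsion [2]

Answer: M ≅ ℤ^1 ⊕ ℤ/2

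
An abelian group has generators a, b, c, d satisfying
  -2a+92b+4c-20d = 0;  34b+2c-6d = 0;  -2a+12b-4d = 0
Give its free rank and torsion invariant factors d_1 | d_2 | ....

rank_ℚ(R)=3; free=4−3=1
SNF(R) diag = [2, 2, 4] → torsion [2, 2, 4]

Answer: M ≅ ℤ^1 ⊕ ℤ/2 ⊕ ℤ/2 ⊕ ℤ/4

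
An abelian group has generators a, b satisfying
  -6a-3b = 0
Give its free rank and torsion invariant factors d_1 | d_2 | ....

Answer: M ≅ ℤ^1 ⊕ ℤ/3

Derivation:
rank_ℚ(R)=1; free=2−1=1
SNF(R) diag = [3] → torsion [3]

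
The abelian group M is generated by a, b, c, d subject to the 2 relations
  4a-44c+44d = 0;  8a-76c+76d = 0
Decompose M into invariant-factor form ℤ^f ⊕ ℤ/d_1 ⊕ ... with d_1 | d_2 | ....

Answer: M ≅ ℤ^2 ⊕ ℤ/4 ⊕ ℤ/12

Derivation:
rank_ℚ(R)=2; free=4−2=2
SNF(R) diag = [4, 12] → torsion [4, 12]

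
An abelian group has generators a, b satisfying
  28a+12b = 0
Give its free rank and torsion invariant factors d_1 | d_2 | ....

Answer: M ≅ ℤ^1 ⊕ ℤ/4

Derivation:
rank_ℚ(R)=1; free=2−1=1
SNF(R) diag = [4] → torsion [4]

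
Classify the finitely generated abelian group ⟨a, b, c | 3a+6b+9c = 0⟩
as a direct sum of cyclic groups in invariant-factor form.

Answer: M ≅ ℤ^2 ⊕ ℤ/3

Derivation:
rank_ℚ(R)=1; free=3−1=2
SNF(R) diag = [3] → torsion [3]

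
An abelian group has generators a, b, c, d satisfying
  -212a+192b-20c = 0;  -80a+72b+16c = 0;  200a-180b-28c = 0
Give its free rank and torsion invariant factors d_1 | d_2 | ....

rank_ℚ(R)=3; free=4−3=1
SNF(R) diag = [4, 12, 24] → torsion [4, 12, 24]

Answer: M ≅ ℤ^1 ⊕ ℤ/4 ⊕ ℤ/12 ⊕ ℤ/24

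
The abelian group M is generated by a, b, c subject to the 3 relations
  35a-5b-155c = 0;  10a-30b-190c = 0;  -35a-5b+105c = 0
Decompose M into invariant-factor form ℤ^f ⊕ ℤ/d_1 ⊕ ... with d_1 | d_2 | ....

Answer: M ≅ ℤ/5 ⊕ ℤ/10 ⊕ ℤ/20

Derivation:
rank_ℚ(R)=3; free=3−3=0
SNF(R) diag = [5, 10, 20] → torsion [5, 10, 20]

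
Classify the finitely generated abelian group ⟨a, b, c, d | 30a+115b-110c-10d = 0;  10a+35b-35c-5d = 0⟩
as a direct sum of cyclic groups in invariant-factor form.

Answer: M ≅ ℤ^2 ⊕ ℤ/5 ⊕ ℤ/5

Derivation:
rank_ℚ(R)=2; free=4−2=2
SNF(R) diag = [5, 5] → torsion [5, 5]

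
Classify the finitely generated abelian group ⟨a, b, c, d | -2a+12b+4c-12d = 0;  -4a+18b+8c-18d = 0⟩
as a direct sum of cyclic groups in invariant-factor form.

Answer: M ≅ ℤ^2 ⊕ ℤ/2 ⊕ ℤ/6

Derivation:
rank_ℚ(R)=2; free=4−2=2
SNF(R) diag = [2, 6] → torsion [2, 6]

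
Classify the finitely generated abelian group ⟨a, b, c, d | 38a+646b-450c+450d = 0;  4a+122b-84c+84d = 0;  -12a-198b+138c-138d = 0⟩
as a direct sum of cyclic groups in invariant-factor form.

Answer: M ≅ ℤ^1 ⊕ ℤ/2 ⊕ ℤ/6 ⊕ ℤ/6

Derivation:
rank_ℚ(R)=3; free=4−3=1
SNF(R) diag = [2, 6, 6] → torsion [2, 6, 6]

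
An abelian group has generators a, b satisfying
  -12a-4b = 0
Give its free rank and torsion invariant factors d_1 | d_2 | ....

Answer: M ≅ ℤ^1 ⊕ ℤ/4

Derivation:
rank_ℚ(R)=1; free=2−1=1
SNF(R) diag = [4] → torsion [4]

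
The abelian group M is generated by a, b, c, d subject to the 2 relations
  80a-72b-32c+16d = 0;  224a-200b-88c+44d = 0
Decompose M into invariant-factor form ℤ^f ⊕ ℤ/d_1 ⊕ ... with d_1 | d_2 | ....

rank_ℚ(R)=2; free=4−2=2
SNF(R) diag = [4, 8] → torsion [4, 8]

Answer: M ≅ ℤ^2 ⊕ ℤ/4 ⊕ ℤ/8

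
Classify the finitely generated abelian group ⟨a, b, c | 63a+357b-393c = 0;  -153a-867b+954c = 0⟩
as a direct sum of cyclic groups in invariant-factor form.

Answer: M ≅ ℤ^1 ⊕ ℤ/3 ⊕ ℤ/3

Derivation:
rank_ℚ(R)=2; free=3−2=1
SNF(R) diag = [3, 3] → torsion [3, 3]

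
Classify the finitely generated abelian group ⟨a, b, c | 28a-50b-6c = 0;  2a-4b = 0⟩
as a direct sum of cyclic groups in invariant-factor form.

Answer: M ≅ ℤ^1 ⊕ ℤ/2 ⊕ ℤ/6

Derivation:
rank_ℚ(R)=2; free=3−2=1
SNF(R) diag = [2, 6] → torsion [2, 6]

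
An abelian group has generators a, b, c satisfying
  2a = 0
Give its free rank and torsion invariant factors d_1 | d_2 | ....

rank_ℚ(R)=1; free=3−1=2
SNF(R) diag = [2] → torsion [2]

Answer: M ≅ ℤ^2 ⊕ ℤ/2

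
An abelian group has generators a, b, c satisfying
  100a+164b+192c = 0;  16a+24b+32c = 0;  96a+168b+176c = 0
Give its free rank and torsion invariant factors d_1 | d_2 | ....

rank_ℚ(R)=3; free=3−3=0
SNF(R) diag = [4, 8, 16] → torsion [4, 8, 16]

Answer: M ≅ ℤ/4 ⊕ ℤ/8 ⊕ ℤ/16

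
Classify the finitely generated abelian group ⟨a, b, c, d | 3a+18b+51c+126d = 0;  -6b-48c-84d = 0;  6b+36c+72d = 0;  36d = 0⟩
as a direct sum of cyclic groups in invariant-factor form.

Answer: M ≅ ℤ/3 ⊕ ℤ/6 ⊕ ℤ/12 ⊕ ℤ/36

Derivation:
rank_ℚ(R)=4; free=4−4=0
SNF(R) diag = [3, 6, 12, 36] → torsion [3, 6, 12, 36]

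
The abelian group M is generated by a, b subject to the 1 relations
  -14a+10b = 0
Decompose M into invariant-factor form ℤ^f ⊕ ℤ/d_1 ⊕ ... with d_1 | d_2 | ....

Answer: M ≅ ℤ^1 ⊕ ℤ/2

Derivation:
rank_ℚ(R)=1; free=2−1=1
SNF(R) diag = [2] → torsion [2]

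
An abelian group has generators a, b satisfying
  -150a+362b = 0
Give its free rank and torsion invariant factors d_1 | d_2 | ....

Answer: M ≅ ℤ^1 ⊕ ℤ/2

Derivation:
rank_ℚ(R)=1; free=2−1=1
SNF(R) diag = [2] → torsion [2]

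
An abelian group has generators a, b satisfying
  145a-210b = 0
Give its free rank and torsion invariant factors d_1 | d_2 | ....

rank_ℚ(R)=1; free=2−1=1
SNF(R) diag = [5] → torsion [5]

Answer: M ≅ ℤ^1 ⊕ ℤ/5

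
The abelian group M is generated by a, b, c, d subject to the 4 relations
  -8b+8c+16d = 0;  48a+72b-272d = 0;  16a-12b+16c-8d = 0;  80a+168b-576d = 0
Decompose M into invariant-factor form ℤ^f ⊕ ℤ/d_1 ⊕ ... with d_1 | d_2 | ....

Answer: M ≅ ℤ/4 ⊕ ℤ/8 ⊕ ℤ/16 ⊕ ℤ/16

Derivation:
rank_ℚ(R)=4; free=4−4=0
SNF(R) diag = [4, 8, 16, 16] → torsion [4, 8, 16, 16]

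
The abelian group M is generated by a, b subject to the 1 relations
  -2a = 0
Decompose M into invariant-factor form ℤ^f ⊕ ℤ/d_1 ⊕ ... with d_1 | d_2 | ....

Answer: M ≅ ℤ^1 ⊕ ℤ/2

Derivation:
rank_ℚ(R)=1; free=2−1=1
SNF(R) diag = [2] → torsion [2]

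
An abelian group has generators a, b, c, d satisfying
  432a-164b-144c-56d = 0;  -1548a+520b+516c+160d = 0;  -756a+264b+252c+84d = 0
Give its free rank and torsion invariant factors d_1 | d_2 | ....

Answer: M ≅ ℤ^1 ⊕ ℤ/4 ⊕ ℤ/12 ⊕ ℤ/36

Derivation:
rank_ℚ(R)=3; free=4−3=1
SNF(R) diag = [4, 12, 36] → torsion [4, 12, 36]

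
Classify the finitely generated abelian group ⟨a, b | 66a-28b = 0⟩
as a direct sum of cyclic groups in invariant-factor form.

rank_ℚ(R)=1; free=2−1=1
SNF(R) diag = [2] → torsion [2]

Answer: M ≅ ℤ^1 ⊕ ℤ/2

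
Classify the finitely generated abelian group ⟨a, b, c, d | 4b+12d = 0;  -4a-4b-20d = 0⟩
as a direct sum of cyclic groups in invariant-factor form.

Answer: M ≅ ℤ^2 ⊕ ℤ/4 ⊕ ℤ/4

Derivation:
rank_ℚ(R)=2; free=4−2=2
SNF(R) diag = [4, 4] → torsion [4, 4]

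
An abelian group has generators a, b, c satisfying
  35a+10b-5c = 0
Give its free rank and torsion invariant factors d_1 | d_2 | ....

rank_ℚ(R)=1; free=3−1=2
SNF(R) diag = [5] → torsion [5]

Answer: M ≅ ℤ^2 ⊕ ℤ/5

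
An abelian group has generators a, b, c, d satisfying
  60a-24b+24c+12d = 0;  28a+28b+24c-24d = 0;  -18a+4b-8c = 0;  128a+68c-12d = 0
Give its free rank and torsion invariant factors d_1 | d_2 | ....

rank_ℚ(R)=4; free=4−4=0
SNF(R) diag = [2, 4, 4, 12] → torsion [2, 4, 4, 12]

Answer: M ≅ ℤ/2 ⊕ ℤ/4 ⊕ ℤ/4 ⊕ ℤ/12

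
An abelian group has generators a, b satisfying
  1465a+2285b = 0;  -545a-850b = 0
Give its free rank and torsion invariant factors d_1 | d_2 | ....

rank_ℚ(R)=2; free=2−2=0
SNF(R) diag = [5, 15] → torsion [5, 15]

Answer: M ≅ ℤ/5 ⊕ ℤ/15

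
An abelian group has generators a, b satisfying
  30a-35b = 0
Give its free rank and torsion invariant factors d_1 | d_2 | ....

Answer: M ≅ ℤ^1 ⊕ ℤ/5

Derivation:
rank_ℚ(R)=1; free=2−1=1
SNF(R) diag = [5] → torsion [5]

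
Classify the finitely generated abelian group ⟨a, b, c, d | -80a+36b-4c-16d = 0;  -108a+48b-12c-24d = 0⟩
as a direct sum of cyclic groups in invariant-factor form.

Answer: M ≅ ℤ^2 ⊕ ℤ/4 ⊕ ℤ/12

Derivation:
rank_ℚ(R)=2; free=4−2=2
SNF(R) diag = [4, 12] → torsion [4, 12]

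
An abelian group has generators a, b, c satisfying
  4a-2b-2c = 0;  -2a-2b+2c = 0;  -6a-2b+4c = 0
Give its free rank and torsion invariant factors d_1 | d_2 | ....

rank_ℚ(R)=3; free=3−3=0
SNF(R) diag = [2, 2, 2] → torsion [2, 2, 2]

Answer: M ≅ ℤ/2 ⊕ ℤ/2 ⊕ ℤ/2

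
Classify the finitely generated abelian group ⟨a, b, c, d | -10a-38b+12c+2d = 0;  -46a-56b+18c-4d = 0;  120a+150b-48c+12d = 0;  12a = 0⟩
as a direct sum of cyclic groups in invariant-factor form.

Answer: M ≅ ℤ/2 ⊕ ℤ/6 ⊕ ℤ/6 ⊕ ℤ/12

Derivation:
rank_ℚ(R)=4; free=4−4=0
SNF(R) diag = [2, 6, 6, 12] → torsion [2, 6, 6, 12]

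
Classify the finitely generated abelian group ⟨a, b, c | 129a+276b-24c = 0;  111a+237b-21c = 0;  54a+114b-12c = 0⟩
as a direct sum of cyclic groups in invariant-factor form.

rank_ℚ(R)=3; free=3−3=0
SNF(R) diag = [3, 3, 6] → torsion [3, 3, 6]

Answer: M ≅ ℤ/3 ⊕ ℤ/3 ⊕ ℤ/6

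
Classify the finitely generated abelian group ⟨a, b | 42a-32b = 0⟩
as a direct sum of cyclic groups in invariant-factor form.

rank_ℚ(R)=1; free=2−1=1
SNF(R) diag = [2] → torsion [2]

Answer: M ≅ ℤ^1 ⊕ ℤ/2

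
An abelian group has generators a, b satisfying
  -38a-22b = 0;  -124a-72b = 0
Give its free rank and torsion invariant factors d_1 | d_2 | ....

Answer: M ≅ ℤ/2 ⊕ ℤ/4

Derivation:
rank_ℚ(R)=2; free=2−2=0
SNF(R) diag = [2, 4] → torsion [2, 4]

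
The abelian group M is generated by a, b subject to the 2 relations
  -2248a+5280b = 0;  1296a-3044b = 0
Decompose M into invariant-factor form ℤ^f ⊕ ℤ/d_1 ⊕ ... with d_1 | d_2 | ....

rank_ℚ(R)=2; free=2−2=0
SNF(R) diag = [4, 8] → torsion [4, 8]

Answer: M ≅ ℤ/4 ⊕ ℤ/8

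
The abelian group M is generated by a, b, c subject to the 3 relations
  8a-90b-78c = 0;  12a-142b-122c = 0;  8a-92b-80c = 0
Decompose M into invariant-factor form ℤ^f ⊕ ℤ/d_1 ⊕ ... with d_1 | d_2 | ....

Answer: M ≅ ℤ/2 ⊕ ℤ/4 ⊕ ℤ/4

Derivation:
rank_ℚ(R)=3; free=3−3=0
SNF(R) diag = [2, 4, 4] → torsion [2, 4, 4]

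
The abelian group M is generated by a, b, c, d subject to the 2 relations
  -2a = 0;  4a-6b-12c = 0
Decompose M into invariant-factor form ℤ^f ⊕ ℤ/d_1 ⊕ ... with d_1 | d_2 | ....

Answer: M ≅ ℤ^2 ⊕ ℤ/2 ⊕ ℤ/6

Derivation:
rank_ℚ(R)=2; free=4−2=2
SNF(R) diag = [2, 6] → torsion [2, 6]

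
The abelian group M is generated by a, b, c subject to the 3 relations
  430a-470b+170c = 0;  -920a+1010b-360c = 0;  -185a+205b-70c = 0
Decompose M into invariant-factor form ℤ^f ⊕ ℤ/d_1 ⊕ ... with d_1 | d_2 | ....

rank_ℚ(R)=3; free=3−3=0
SNF(R) diag = [5, 10, 30] → torsion [5, 10, 30]

Answer: M ≅ ℤ/5 ⊕ ℤ/10 ⊕ ℤ/30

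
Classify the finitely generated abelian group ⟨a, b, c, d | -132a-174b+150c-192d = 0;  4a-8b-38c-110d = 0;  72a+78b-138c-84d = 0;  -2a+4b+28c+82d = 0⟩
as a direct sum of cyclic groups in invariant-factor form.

Answer: M ≅ ℤ/2 ⊕ ℤ/6 ⊕ ℤ/18 ⊕ ℤ/36

Derivation:
rank_ℚ(R)=4; free=4−4=0
SNF(R) diag = [2, 6, 18, 36] → torsion [2, 6, 18, 36]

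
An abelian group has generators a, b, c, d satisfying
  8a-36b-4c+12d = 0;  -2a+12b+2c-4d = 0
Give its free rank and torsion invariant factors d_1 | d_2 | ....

Answer: M ≅ ℤ^2 ⊕ ℤ/2 ⊕ ℤ/4

Derivation:
rank_ℚ(R)=2; free=4−2=2
SNF(R) diag = [2, 4] → torsion [2, 4]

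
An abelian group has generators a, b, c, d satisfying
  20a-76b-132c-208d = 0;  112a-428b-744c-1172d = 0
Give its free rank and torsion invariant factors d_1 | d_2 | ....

Answer: M ≅ ℤ^2 ⊕ ℤ/4 ⊕ ℤ/12

Derivation:
rank_ℚ(R)=2; free=4−2=2
SNF(R) diag = [4, 12] → torsion [4, 12]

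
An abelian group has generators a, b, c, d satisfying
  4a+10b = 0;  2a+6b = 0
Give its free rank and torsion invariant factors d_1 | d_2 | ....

Answer: M ≅ ℤ^2 ⊕ ℤ/2 ⊕ ℤ/2

Derivation:
rank_ℚ(R)=2; free=4−2=2
SNF(R) diag = [2, 2] → torsion [2, 2]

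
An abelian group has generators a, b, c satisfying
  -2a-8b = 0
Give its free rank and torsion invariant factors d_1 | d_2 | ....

Answer: M ≅ ℤ^2 ⊕ ℤ/2

Derivation:
rank_ℚ(R)=1; free=3−1=2
SNF(R) diag = [2] → torsion [2]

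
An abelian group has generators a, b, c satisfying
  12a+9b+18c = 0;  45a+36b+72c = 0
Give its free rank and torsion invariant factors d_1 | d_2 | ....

Answer: M ≅ ℤ^1 ⊕ ℤ/3 ⊕ ℤ/9

Derivation:
rank_ℚ(R)=2; free=3−2=1
SNF(R) diag = [3, 9] → torsion [3, 9]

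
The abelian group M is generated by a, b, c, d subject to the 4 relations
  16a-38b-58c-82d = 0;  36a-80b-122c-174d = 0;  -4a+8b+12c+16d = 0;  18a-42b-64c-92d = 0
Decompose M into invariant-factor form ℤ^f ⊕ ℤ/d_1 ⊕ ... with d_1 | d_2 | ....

rank_ℚ(R)=4; free=4−4=0
SNF(R) diag = [2, 2, 2, 4] → torsion [2, 2, 2, 4]

Answer: M ≅ ℤ/2 ⊕ ℤ/2 ⊕ ℤ/2 ⊕ ℤ/4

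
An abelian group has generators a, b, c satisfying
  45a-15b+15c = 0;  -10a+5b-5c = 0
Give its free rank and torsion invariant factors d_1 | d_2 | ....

rank_ℚ(R)=2; free=3−2=1
SNF(R) diag = [5, 15] → torsion [5, 15]

Answer: M ≅ ℤ^1 ⊕ ℤ/5 ⊕ ℤ/15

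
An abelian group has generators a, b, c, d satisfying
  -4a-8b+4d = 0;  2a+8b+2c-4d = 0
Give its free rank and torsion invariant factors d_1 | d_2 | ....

Answer: M ≅ ℤ^2 ⊕ ℤ/2 ⊕ ℤ/4

Derivation:
rank_ℚ(R)=2; free=4−2=2
SNF(R) diag = [2, 4] → torsion [2, 4]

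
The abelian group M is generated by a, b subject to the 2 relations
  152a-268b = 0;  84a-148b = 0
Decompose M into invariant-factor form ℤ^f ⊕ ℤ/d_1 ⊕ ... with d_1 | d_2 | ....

Answer: M ≅ ℤ/4 ⊕ ℤ/4

Derivation:
rank_ℚ(R)=2; free=2−2=0
SNF(R) diag = [4, 4] → torsion [4, 4]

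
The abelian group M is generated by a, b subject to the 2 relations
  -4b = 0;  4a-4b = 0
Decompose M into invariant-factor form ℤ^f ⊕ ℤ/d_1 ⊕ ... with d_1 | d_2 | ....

Answer: M ≅ ℤ/4 ⊕ ℤ/4

Derivation:
rank_ℚ(R)=2; free=2−2=0
SNF(R) diag = [4, 4] → torsion [4, 4]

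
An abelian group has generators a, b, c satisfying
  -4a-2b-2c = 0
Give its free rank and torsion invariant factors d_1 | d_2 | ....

rank_ℚ(R)=1; free=3−1=2
SNF(R) diag = [2] → torsion [2]

Answer: M ≅ ℤ^2 ⊕ ℤ/2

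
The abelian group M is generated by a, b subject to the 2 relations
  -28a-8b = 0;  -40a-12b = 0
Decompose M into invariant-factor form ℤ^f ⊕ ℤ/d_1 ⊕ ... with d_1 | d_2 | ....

rank_ℚ(R)=2; free=2−2=0
SNF(R) diag = [4, 4] → torsion [4, 4]

Answer: M ≅ ℤ/4 ⊕ ℤ/4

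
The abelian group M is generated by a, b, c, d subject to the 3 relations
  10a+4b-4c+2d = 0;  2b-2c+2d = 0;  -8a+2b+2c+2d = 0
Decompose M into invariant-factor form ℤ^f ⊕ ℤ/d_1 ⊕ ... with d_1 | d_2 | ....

Answer: M ≅ ℤ^1 ⊕ ℤ/2 ⊕ ℤ/2 ⊕ ℤ/4

Derivation:
rank_ℚ(R)=3; free=4−3=1
SNF(R) diag = [2, 2, 4] → torsion [2, 2, 4]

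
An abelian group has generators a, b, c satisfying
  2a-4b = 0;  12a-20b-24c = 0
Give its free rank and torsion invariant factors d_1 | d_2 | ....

Answer: M ≅ ℤ^1 ⊕ ℤ/2 ⊕ ℤ/4

Derivation:
rank_ℚ(R)=2; free=3−2=1
SNF(R) diag = [2, 4] → torsion [2, 4]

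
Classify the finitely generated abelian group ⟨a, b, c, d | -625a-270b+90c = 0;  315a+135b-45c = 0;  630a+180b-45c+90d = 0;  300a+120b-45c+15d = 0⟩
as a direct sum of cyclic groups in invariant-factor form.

rank_ℚ(R)=4; free=4−4=0
SNF(R) diag = [5, 15, 45, 135] → torsion [5, 15, 45, 135]

Answer: M ≅ ℤ/5 ⊕ ℤ/15 ⊕ ℤ/45 ⊕ ℤ/135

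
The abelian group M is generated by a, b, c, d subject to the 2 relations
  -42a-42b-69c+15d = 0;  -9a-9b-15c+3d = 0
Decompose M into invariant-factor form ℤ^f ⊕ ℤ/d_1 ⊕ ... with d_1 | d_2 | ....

Answer: M ≅ ℤ^2 ⊕ ℤ/3 ⊕ ℤ/3

Derivation:
rank_ℚ(R)=2; free=4−2=2
SNF(R) diag = [3, 3] → torsion [3, 3]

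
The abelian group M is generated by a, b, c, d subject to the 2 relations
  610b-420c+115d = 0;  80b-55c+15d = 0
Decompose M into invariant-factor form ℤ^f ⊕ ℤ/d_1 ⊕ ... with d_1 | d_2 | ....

rank_ℚ(R)=2; free=4−2=2
SNF(R) diag = [5, 5] → torsion [5, 5]

Answer: M ≅ ℤ^2 ⊕ ℤ/5 ⊕ ℤ/5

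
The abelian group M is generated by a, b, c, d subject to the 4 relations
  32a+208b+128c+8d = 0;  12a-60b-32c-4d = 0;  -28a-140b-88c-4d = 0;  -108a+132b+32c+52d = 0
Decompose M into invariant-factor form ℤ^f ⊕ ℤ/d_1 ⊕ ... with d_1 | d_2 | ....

Answer: M ≅ ℤ/4 ⊕ ℤ/8 ⊕ ℤ/24 ⊕ ℤ/24

Derivation:
rank_ℚ(R)=4; free=4−4=0
SNF(R) diag = [4, 8, 24, 24] → torsion [4, 8, 24, 24]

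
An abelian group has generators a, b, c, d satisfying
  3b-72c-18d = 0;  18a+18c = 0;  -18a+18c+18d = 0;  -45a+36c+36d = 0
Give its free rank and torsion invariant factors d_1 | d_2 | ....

Answer: M ≅ ℤ/3 ⊕ ℤ/9 ⊕ ℤ/18 ⊕ ℤ/18

Derivation:
rank_ℚ(R)=4; free=4−4=0
SNF(R) diag = [3, 9, 18, 18] → torsion [3, 9, 18, 18]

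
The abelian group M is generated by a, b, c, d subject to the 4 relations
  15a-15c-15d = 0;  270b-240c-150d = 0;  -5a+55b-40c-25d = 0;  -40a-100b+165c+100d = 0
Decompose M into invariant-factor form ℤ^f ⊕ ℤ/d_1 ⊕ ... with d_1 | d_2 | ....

rank_ℚ(R)=4; free=4−4=0
SNF(R) diag = [5, 5, 15, 30] → torsion [5, 5, 15, 30]

Answer: M ≅ ℤ/5 ⊕ ℤ/5 ⊕ ℤ/15 ⊕ ℤ/30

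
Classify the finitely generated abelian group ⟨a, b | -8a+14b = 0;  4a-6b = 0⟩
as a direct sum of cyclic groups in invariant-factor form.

Answer: M ≅ ℤ/2 ⊕ ℤ/4

Derivation:
rank_ℚ(R)=2; free=2−2=0
SNF(R) diag = [2, 4] → torsion [2, 4]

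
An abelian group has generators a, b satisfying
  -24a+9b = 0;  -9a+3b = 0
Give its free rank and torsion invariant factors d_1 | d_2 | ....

rank_ℚ(R)=2; free=2−2=0
SNF(R) diag = [3, 3] → torsion [3, 3]

Answer: M ≅ ℤ/3 ⊕ ℤ/3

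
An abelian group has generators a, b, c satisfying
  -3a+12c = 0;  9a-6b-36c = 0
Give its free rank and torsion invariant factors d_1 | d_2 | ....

Answer: M ≅ ℤ^1 ⊕ ℤ/3 ⊕ ℤ/6

Derivation:
rank_ℚ(R)=2; free=3−2=1
SNF(R) diag = [3, 6] → torsion [3, 6]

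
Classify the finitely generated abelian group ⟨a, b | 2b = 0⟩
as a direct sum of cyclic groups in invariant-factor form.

rank_ℚ(R)=1; free=2−1=1
SNF(R) diag = [2] → torsion [2]

Answer: M ≅ ℤ^1 ⊕ ℤ/2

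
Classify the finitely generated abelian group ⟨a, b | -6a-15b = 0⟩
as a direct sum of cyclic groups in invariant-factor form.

Answer: M ≅ ℤ^1 ⊕ ℤ/3

Derivation:
rank_ℚ(R)=1; free=2−1=1
SNF(R) diag = [3] → torsion [3]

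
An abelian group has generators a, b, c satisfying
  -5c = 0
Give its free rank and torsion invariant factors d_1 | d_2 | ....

rank_ℚ(R)=1; free=3−1=2
SNF(R) diag = [5] → torsion [5]

Answer: M ≅ ℤ^2 ⊕ ℤ/5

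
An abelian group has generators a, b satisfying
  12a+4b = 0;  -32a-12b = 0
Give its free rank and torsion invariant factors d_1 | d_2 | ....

rank_ℚ(R)=2; free=2−2=0
SNF(R) diag = [4, 4] → torsion [4, 4]

Answer: M ≅ ℤ/4 ⊕ ℤ/4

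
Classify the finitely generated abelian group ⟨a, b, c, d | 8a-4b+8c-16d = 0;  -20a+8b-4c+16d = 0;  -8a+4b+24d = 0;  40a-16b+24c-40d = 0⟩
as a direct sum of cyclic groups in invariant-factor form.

Answer: M ≅ ℤ/4 ⊕ ℤ/4 ⊕ ℤ/8 ⊕ ℤ/24

Derivation:
rank_ℚ(R)=4; free=4−4=0
SNF(R) diag = [4, 4, 8, 24] → torsion [4, 4, 8, 24]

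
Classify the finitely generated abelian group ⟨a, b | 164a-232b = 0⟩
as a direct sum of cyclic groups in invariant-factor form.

rank_ℚ(R)=1; free=2−1=1
SNF(R) diag = [4] → torsion [4]

Answer: M ≅ ℤ^1 ⊕ ℤ/4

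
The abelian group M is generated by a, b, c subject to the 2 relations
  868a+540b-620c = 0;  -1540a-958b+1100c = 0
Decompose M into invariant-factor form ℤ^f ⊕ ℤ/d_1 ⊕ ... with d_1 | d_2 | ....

rank_ℚ(R)=2; free=3−2=1
SNF(R) diag = [2, 4] → torsion [2, 4]

Answer: M ≅ ℤ^1 ⊕ ℤ/2 ⊕ ℤ/4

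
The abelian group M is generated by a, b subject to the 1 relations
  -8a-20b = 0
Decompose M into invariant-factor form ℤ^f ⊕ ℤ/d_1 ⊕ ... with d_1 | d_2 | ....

Answer: M ≅ ℤ^1 ⊕ ℤ/4

Derivation:
rank_ℚ(R)=1; free=2−1=1
SNF(R) diag = [4] → torsion [4]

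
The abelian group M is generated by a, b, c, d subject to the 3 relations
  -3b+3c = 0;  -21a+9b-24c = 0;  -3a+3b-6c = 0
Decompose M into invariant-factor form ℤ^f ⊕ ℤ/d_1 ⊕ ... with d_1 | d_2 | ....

Answer: M ≅ ℤ^1 ⊕ ℤ/3 ⊕ ℤ/3 ⊕ ℤ/6

Derivation:
rank_ℚ(R)=3; free=4−3=1
SNF(R) diag = [3, 3, 6] → torsion [3, 3, 6]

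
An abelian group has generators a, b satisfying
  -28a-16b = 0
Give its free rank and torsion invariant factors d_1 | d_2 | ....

Answer: M ≅ ℤ^1 ⊕ ℤ/4

Derivation:
rank_ℚ(R)=1; free=2−1=1
SNF(R) diag = [4] → torsion [4]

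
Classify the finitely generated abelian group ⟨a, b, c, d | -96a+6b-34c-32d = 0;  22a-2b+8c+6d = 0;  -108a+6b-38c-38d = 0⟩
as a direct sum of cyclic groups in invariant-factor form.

rank_ℚ(R)=3; free=4−3=1
SNF(R) diag = [2, 2, 2] → torsion [2, 2, 2]

Answer: M ≅ ℤ^1 ⊕ ℤ/2 ⊕ ℤ/2 ⊕ ℤ/2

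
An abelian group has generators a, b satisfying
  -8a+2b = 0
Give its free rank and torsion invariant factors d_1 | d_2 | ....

rank_ℚ(R)=1; free=2−1=1
SNF(R) diag = [2] → torsion [2]

Answer: M ≅ ℤ^1 ⊕ ℤ/2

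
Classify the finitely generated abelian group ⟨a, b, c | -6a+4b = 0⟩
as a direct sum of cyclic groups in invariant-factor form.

rank_ℚ(R)=1; free=3−1=2
SNF(R) diag = [2] → torsion [2]

Answer: M ≅ ℤ^2 ⊕ ℤ/2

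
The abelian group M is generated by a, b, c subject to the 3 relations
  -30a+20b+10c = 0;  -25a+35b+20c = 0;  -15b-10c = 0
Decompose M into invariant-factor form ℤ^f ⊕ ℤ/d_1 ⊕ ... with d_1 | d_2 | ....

Answer: M ≅ ℤ/5 ⊕ ℤ/5 ⊕ ℤ/10

Derivation:
rank_ℚ(R)=3; free=3−3=0
SNF(R) diag = [5, 5, 10] → torsion [5, 5, 10]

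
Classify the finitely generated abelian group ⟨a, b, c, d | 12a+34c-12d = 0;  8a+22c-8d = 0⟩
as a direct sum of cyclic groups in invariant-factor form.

Answer: M ≅ ℤ^2 ⊕ ℤ/2 ⊕ ℤ/4

Derivation:
rank_ℚ(R)=2; free=4−2=2
SNF(R) diag = [2, 4] → torsion [2, 4]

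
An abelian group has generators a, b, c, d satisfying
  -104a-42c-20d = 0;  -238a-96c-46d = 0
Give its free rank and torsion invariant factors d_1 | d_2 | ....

rank_ℚ(R)=2; free=4−2=2
SNF(R) diag = [2, 6] → torsion [2, 6]

Answer: M ≅ ℤ^2 ⊕ ℤ/2 ⊕ ℤ/6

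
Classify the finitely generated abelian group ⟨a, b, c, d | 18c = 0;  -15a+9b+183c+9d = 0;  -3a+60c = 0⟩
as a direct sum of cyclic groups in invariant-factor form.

Answer: M ≅ ℤ^1 ⊕ ℤ/3 ⊕ ℤ/9 ⊕ ℤ/18

Derivation:
rank_ℚ(R)=3; free=4−3=1
SNF(R) diag = [3, 9, 18] → torsion [3, 9, 18]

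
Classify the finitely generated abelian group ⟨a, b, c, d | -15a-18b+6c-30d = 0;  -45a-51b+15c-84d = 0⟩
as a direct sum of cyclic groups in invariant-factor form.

Answer: M ≅ ℤ^2 ⊕ ℤ/3 ⊕ ℤ/3

Derivation:
rank_ℚ(R)=2; free=4−2=2
SNF(R) diag = [3, 3] → torsion [3, 3]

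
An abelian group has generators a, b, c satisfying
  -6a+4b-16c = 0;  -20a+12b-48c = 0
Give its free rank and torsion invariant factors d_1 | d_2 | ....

rank_ℚ(R)=2; free=3−2=1
SNF(R) diag = [2, 4] → torsion [2, 4]

Answer: M ≅ ℤ^1 ⊕ ℤ/2 ⊕ ℤ/4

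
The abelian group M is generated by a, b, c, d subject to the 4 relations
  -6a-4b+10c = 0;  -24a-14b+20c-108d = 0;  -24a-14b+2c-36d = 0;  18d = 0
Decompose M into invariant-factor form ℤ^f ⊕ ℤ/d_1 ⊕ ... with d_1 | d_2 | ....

rank_ℚ(R)=4; free=4−4=0
SNF(R) diag = [2, 6, 18, 18] → torsion [2, 6, 18, 18]

Answer: M ≅ ℤ/2 ⊕ ℤ/6 ⊕ ℤ/18 ⊕ ℤ/18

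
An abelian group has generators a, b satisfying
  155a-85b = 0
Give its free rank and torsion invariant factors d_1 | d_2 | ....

rank_ℚ(R)=1; free=2−1=1
SNF(R) diag = [5] → torsion [5]

Answer: M ≅ ℤ^1 ⊕ ℤ/5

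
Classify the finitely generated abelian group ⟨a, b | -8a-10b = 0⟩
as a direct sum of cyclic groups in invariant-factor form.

Answer: M ≅ ℤ^1 ⊕ ℤ/2

Derivation:
rank_ℚ(R)=1; free=2−1=1
SNF(R) diag = [2] → torsion [2]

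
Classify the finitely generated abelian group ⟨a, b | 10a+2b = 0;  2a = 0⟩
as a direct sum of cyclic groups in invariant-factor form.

Answer: M ≅ ℤ/2 ⊕ ℤ/2

Derivation:
rank_ℚ(R)=2; free=2−2=0
SNF(R) diag = [2, 2] → torsion [2, 2]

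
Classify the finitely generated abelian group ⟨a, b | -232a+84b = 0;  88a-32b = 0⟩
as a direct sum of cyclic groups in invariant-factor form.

Answer: M ≅ ℤ/4 ⊕ ℤ/8

Derivation:
rank_ℚ(R)=2; free=2−2=0
SNF(R) diag = [4, 8] → torsion [4, 8]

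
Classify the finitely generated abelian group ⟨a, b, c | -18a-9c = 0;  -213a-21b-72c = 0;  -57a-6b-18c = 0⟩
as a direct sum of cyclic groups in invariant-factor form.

rank_ℚ(R)=3; free=3−3=0
SNF(R) diag = [3, 9, 9] → torsion [3, 9, 9]

Answer: M ≅ ℤ/3 ⊕ ℤ/9 ⊕ ℤ/9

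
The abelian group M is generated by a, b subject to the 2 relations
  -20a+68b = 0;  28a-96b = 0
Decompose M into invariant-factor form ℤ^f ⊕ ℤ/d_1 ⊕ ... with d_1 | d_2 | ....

Answer: M ≅ ℤ/4 ⊕ ℤ/4

Derivation:
rank_ℚ(R)=2; free=2−2=0
SNF(R) diag = [4, 4] → torsion [4, 4]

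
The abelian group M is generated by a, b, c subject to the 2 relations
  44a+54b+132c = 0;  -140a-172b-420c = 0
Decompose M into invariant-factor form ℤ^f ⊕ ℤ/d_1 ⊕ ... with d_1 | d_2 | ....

rank_ℚ(R)=2; free=3−2=1
SNF(R) diag = [2, 4] → torsion [2, 4]

Answer: M ≅ ℤ^1 ⊕ ℤ/2 ⊕ ℤ/4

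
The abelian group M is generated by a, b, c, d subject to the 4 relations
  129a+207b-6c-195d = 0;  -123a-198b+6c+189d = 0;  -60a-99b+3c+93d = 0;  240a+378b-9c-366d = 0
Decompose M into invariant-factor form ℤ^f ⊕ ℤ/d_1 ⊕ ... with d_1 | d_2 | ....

rank_ℚ(R)=4; free=4−4=0
SNF(R) diag = [3, 3, 9, 27] → torsion [3, 3, 9, 27]

Answer: M ≅ ℤ/3 ⊕ ℤ/3 ⊕ ℤ/9 ⊕ ℤ/27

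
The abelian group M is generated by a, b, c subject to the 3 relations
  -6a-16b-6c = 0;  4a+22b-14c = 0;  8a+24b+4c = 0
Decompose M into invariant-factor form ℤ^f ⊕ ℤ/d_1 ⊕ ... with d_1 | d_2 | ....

Answer: M ≅ ℤ/2 ⊕ ℤ/2 ⊕ ℤ/4

Derivation:
rank_ℚ(R)=3; free=3−3=0
SNF(R) diag = [2, 2, 4] → torsion [2, 2, 4]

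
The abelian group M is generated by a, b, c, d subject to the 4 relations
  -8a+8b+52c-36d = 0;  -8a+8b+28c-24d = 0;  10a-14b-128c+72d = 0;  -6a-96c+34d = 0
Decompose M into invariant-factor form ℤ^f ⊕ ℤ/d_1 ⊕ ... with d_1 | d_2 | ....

rank_ℚ(R)=4; free=4−4=0
SNF(R) diag = [2, 2, 4, 12] → torsion [2, 2, 4, 12]

Answer: M ≅ ℤ/2 ⊕ ℤ/2 ⊕ ℤ/4 ⊕ ℤ/12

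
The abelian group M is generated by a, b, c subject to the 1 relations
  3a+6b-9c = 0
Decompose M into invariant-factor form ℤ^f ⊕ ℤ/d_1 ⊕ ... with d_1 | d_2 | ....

rank_ℚ(R)=1; free=3−1=2
SNF(R) diag = [3] → torsion [3]

Answer: M ≅ ℤ^2 ⊕ ℤ/3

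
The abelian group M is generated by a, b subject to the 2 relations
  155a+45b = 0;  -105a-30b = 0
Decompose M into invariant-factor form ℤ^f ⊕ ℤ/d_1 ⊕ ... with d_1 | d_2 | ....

Answer: M ≅ ℤ/5 ⊕ ℤ/15

Derivation:
rank_ℚ(R)=2; free=2−2=0
SNF(R) diag = [5, 15] → torsion [5, 15]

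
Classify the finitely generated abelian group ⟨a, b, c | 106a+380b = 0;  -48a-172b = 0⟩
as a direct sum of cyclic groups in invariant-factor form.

Answer: M ≅ ℤ^1 ⊕ ℤ/2 ⊕ ℤ/4

Derivation:
rank_ℚ(R)=2; free=3−2=1
SNF(R) diag = [2, 4] → torsion [2, 4]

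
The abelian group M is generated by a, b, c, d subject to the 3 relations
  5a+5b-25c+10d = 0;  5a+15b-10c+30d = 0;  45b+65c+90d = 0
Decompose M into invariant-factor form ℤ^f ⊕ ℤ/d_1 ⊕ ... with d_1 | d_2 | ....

rank_ℚ(R)=3; free=4−3=1
SNF(R) diag = [5, 5, 5] → torsion [5, 5, 5]

Answer: M ≅ ℤ^1 ⊕ ℤ/5 ⊕ ℤ/5 ⊕ ℤ/5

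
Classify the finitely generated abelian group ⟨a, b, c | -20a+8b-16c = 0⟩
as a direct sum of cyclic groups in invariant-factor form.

Answer: M ≅ ℤ^2 ⊕ ℤ/4

Derivation:
rank_ℚ(R)=1; free=3−1=2
SNF(R) diag = [4] → torsion [4]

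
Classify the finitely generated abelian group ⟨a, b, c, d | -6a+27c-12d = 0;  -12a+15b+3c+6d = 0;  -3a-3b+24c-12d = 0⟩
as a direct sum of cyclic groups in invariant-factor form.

rank_ℚ(R)=3; free=4−3=1
SNF(R) diag = [3, 3, 3] → torsion [3, 3, 3]

Answer: M ≅ ℤ^1 ⊕ ℤ/3 ⊕ ℤ/3 ⊕ ℤ/3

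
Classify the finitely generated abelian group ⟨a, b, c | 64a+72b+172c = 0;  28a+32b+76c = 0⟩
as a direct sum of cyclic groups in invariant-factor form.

Answer: M ≅ ℤ^1 ⊕ ℤ/4 ⊕ ℤ/4

Derivation:
rank_ℚ(R)=2; free=3−2=1
SNF(R) diag = [4, 4] → torsion [4, 4]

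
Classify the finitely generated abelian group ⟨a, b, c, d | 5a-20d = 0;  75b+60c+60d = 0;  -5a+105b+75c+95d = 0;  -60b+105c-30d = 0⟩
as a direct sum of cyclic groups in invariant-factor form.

rank_ℚ(R)=4; free=4−4=0
SNF(R) diag = [5, 15, 45, 135] → torsion [5, 15, 45, 135]

Answer: M ≅ ℤ/5 ⊕ ℤ/15 ⊕ ℤ/45 ⊕ ℤ/135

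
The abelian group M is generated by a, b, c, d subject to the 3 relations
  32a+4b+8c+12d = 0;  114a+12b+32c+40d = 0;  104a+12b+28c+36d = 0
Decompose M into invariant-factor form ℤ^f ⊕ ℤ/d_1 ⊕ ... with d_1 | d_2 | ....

rank_ℚ(R)=3; free=4−3=1
SNF(R) diag = [2, 4, 4] → torsion [2, 4, 4]

Answer: M ≅ ℤ^1 ⊕ ℤ/2 ⊕ ℤ/4 ⊕ ℤ/4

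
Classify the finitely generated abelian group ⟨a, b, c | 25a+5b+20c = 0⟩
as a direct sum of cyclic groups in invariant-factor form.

Answer: M ≅ ℤ^2 ⊕ ℤ/5

Derivation:
rank_ℚ(R)=1; free=3−1=2
SNF(R) diag = [5] → torsion [5]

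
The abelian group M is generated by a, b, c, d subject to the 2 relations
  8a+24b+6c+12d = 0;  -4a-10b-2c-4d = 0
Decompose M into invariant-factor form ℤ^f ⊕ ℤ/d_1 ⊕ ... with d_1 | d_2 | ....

rank_ℚ(R)=2; free=4−2=2
SNF(R) diag = [2, 2] → torsion [2, 2]

Answer: M ≅ ℤ^2 ⊕ ℤ/2 ⊕ ℤ/2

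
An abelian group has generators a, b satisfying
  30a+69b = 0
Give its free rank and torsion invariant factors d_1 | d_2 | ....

Answer: M ≅ ℤ^1 ⊕ ℤ/3

Derivation:
rank_ℚ(R)=1; free=2−1=1
SNF(R) diag = [3] → torsion [3]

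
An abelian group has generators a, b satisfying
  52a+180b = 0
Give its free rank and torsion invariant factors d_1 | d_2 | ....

rank_ℚ(R)=1; free=2−1=1
SNF(R) diag = [4] → torsion [4]

Answer: M ≅ ℤ^1 ⊕ ℤ/4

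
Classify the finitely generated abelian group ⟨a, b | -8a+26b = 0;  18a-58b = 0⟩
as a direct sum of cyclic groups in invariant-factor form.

rank_ℚ(R)=2; free=2−2=0
SNF(R) diag = [2, 2] → torsion [2, 2]

Answer: M ≅ ℤ/2 ⊕ ℤ/2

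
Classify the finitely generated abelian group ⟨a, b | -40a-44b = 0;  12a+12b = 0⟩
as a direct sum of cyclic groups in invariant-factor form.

rank_ℚ(R)=2; free=2−2=0
SNF(R) diag = [4, 12] → torsion [4, 12]

Answer: M ≅ ℤ/4 ⊕ ℤ/12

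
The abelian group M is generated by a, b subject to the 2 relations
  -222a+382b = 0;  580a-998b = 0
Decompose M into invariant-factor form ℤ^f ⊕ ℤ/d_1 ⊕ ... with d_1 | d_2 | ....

rank_ℚ(R)=2; free=2−2=0
SNF(R) diag = [2, 2] → torsion [2, 2]

Answer: M ≅ ℤ/2 ⊕ ℤ/2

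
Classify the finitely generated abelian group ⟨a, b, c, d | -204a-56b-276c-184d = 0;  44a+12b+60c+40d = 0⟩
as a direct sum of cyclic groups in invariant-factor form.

Answer: M ≅ ℤ^2 ⊕ ℤ/4 ⊕ ℤ/4

Derivation:
rank_ℚ(R)=2; free=4−2=2
SNF(R) diag = [4, 4] → torsion [4, 4]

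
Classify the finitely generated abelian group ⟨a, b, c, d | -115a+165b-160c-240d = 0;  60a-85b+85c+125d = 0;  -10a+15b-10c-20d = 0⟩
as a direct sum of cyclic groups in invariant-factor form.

Answer: M ≅ ℤ^1 ⊕ ℤ/5 ⊕ ℤ/5 ⊕ ℤ/5

Derivation:
rank_ℚ(R)=3; free=4−3=1
SNF(R) diag = [5, 5, 5] → torsion [5, 5, 5]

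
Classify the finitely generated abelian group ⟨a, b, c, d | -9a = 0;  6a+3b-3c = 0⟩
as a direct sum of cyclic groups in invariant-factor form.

Answer: M ≅ ℤ^2 ⊕ ℤ/3 ⊕ ℤ/9

Derivation:
rank_ℚ(R)=2; free=4−2=2
SNF(R) diag = [3, 9] → torsion [3, 9]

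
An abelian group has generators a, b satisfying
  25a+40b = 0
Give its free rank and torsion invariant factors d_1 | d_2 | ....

Answer: M ≅ ℤ^1 ⊕ ℤ/5

Derivation:
rank_ℚ(R)=1; free=2−1=1
SNF(R) diag = [5] → torsion [5]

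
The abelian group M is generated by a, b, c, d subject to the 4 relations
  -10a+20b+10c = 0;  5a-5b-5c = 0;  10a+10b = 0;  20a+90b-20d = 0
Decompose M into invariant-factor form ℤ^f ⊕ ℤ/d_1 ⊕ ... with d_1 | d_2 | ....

Answer: M ≅ ℤ/5 ⊕ ℤ/10 ⊕ ℤ/10 ⊕ ℤ/20

Derivation:
rank_ℚ(R)=4; free=4−4=0
SNF(R) diag = [5, 10, 10, 20] → torsion [5, 10, 10, 20]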